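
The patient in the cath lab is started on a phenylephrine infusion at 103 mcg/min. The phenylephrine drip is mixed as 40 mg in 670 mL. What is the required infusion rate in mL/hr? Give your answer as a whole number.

104 mL/hr

103 mcg/min × 60 min/hr = 6180 mcg/hr
Concentration = 40 mg ÷ 670 mL = 0.05970149 mg/mL = 59.70149 mcg/mL
Rate = 6180 mcg/hr ÷ 59.70149 mcg/mL = 103.515 mL/hr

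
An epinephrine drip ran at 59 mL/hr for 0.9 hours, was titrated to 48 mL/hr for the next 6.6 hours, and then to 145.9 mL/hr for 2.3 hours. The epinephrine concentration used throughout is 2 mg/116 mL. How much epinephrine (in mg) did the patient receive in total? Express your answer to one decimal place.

12.2 mg

Concentration = 2 mg ÷ 116 mL = 0.01724138 mg/mL
Stage 1: 59 mL/hr × 0.9 hr = 53.1 mL → 53.1 mL × 0.01724138 mg/mL = 0.9155172 mg
Stage 2: 48 mL/hr × 6.6 hr = 316.8 mL → 316.8 mL × 0.01724138 mg/mL = 5.462069 mg
Stage 3: 145.9 mL/hr × 2.3 hr = 335.57 mL → 335.57 mL × 0.01724138 mg/mL = 5.78569 mg
Total = 0.9155172 + 5.462069 + 5.78569 = 12.16328 mg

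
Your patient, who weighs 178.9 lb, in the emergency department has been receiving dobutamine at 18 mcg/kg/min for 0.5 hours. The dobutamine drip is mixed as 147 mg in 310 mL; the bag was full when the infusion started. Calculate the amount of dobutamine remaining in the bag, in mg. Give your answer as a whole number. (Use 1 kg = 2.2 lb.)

Weight = 178.9 lb ÷ 2.2 lb/kg = 81.31818 kg
Dose = 18 mcg/kg/min × 81.31818 kg = 1463.727 mcg/min
1463.727 mcg/min × 60 min/hr = 87823.64 mcg/hr
Concentration = 147 mg ÷ 310 mL = 0.4741935 mg/mL = 474.1935 mcg/mL
Rate = 87823.64 mcg/hr ÷ 474.1935 mcg/mL = 185.2063 mL/hr
Volume infused = 185.2063 mL/hr × 0.5 hr = 92.60315 mL
Volume remaining = 310 − 92.60315 = 217.3968 mL
Drug remaining = 217.3968 mL × 474.1935 mcg/mL = 103088.2 mcg = 103.0882 mg

103 mg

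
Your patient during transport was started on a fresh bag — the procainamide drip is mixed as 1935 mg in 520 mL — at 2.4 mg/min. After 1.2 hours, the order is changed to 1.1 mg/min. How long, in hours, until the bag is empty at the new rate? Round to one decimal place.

Initial rate:
2.4 mg/min × 60 min/hr = 144 mg/hr
Concentration = 1935 mg ÷ 520 mL = 3.721154 mg/mL
Rate = 144 mg/hr ÷ 3.721154 mg/mL = 38.69767 mL/hr
Volume infused so far = 38.69767 mL/hr × 1.2 hr = 46.43721 mL
Volume remaining = 520 − 46.43721 = 473.5628 mL
New rate:
1.1 mg/min × 60 min/hr = 66 mg/hr
Rate = 66 mg/hr ÷ 3.721154 mg/mL = 17.73643 mL/hr
Time remaining = 473.5628 mL ÷ 17.73643 mL/hr = 26.7 hr

26.7 hours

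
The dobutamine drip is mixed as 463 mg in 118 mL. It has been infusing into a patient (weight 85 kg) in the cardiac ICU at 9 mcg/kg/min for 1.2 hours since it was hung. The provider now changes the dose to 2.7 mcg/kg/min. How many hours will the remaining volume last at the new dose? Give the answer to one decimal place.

Initial rate:
Dose = 9 mcg/kg/min × 85 kg = 765 mcg/min
765 mcg/min × 60 min/hr = 45900 mcg/hr
Concentration = 463 mg ÷ 118 mL = 3.923729 mg/mL = 3923.729 mcg/mL
Rate = 45900 mcg/hr ÷ 3923.729 mcg/mL = 11.69806 mL/hr
Volume infused so far = 11.69806 mL/hr × 1.2 hr = 14.03767 mL
Volume remaining = 118 − 14.03767 = 103.9623 mL
New rate:
Dose = 2.7 mcg/kg/min × 85 kg = 229.5 mcg/min
229.5 mcg/min × 60 min/hr = 13770 mcg/hr
Rate = 13770 mcg/hr ÷ 3923.729 mcg/mL = 3.509417 mL/hr
Time remaining = 103.9623 mL ÷ 3.509417 mL/hr = 29.62382 hr

29.6 hours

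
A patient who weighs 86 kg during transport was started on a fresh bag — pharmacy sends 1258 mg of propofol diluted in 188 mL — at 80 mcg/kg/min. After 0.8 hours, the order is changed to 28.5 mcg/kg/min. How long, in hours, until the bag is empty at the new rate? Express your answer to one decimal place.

Initial rate:
Dose = 80 mcg/kg/min × 86 kg = 6880 mcg/min
6880 mcg/min × 60 min/hr = 412800 mcg/hr
Concentration = 1258 mg ÷ 188 mL = 6.691489 mg/mL = 6691.489 mcg/mL
Rate = 412800 mcg/hr ÷ 6691.489 mcg/mL = 61.6903 mL/hr
Volume infused so far = 61.6903 mL/hr × 0.8 hr = 49.35224 mL
Volume remaining = 188 − 49.35224 = 138.6478 mL
New rate:
Dose = 28.5 mcg/kg/min × 86 kg = 2451 mcg/min
2451 mcg/min × 60 min/hr = 147060 mcg/hr
Rate = 147060 mcg/hr ÷ 6691.489 mcg/mL = 21.97717 mL/hr
Time remaining = 138.6478 mL ÷ 21.97717 mL/hr = 6.308718 hr

6.3 hours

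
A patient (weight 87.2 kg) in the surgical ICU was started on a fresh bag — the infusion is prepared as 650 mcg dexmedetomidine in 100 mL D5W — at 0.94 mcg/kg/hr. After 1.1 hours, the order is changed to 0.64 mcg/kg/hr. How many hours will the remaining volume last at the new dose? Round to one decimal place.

Initial rate:
Dose = 0.94 mcg/kg/hr × 87.2 kg = 81.968 mcg/hr
Concentration = 650 mcg ÷ 100 mL = 6.5 mcg/mL
Rate = 81.968 mcg/hr ÷ 6.5 mcg/mL = 12.61046 mL/hr
Volume infused so far = 12.61046 mL/hr × 1.1 hr = 13.87151 mL
Volume remaining = 100 − 13.87151 = 86.12849 mL
New rate:
Dose = 0.64 mcg/kg/hr × 87.2 kg = 55.808 mcg/hr
Rate = 55.808 mcg/hr ÷ 6.5 mcg/mL = 8.585846 mL/hr
Time remaining = 86.12849 mL ÷ 8.585846 mL/hr = 10.03145 hr

10.0 hours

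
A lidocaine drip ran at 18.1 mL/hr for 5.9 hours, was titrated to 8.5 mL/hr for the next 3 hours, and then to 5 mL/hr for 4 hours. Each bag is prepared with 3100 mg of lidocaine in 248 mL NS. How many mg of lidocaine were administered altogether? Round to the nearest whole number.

1904 mg

Concentration = 3100 mg ÷ 248 mL = 12.5 mg/mL
Stage 1: 18.1 mL/hr × 5.9 hr = 106.79 mL → 106.79 mL × 12.5 mg/mL = 1334.875 mg
Stage 2: 8.5 mL/hr × 3 hr = 25.5 mL → 25.5 mL × 12.5 mg/mL = 318.75 mg
Stage 3: 5 mL/hr × 4 hr = 20 mL → 20 mL × 12.5 mg/mL = 250 mg
Total = 1334.875 + 318.75 + 250 = 1903.625 mg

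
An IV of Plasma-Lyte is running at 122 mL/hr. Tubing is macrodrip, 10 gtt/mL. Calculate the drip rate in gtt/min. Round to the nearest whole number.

20 gtt/min

122 mL/hr ÷ 60 min/hr = 2.033333 mL/min
2.033333 mL/min × 10 gtt/mL = 20.33333 gtt/min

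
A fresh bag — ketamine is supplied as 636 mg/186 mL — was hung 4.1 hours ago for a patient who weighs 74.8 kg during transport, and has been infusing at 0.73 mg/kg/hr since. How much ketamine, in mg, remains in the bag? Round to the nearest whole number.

Dose = 0.73 mg/kg/hr × 74.8 kg = 54.604 mg/hr
Concentration = 636 mg ÷ 186 mL = 3.419355 mg/mL
Rate = 54.604 mg/hr ÷ 3.419355 mg/mL = 15.96909 mL/hr
Volume infused = 15.96909 mL/hr × 4.1 hr = 65.47329 mL
Volume remaining = 186 − 65.47329 = 120.5267 mL
Drug remaining = 120.5267 mL × 3.419355 mg/mL = 412.1236 mg

412 mg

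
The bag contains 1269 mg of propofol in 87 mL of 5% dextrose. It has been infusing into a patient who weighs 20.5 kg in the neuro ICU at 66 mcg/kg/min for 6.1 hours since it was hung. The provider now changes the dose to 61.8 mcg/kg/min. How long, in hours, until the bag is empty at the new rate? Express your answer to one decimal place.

10.2 hours

Initial rate:
Dose = 66 mcg/kg/min × 20.5 kg = 1353 mcg/min
1353 mcg/min × 60 min/hr = 81180 mcg/hr
Concentration = 1269 mg ÷ 87 mL = 14.58621 mg/mL = 14586.21 mcg/mL
Rate = 81180 mcg/hr ÷ 14586.21 mcg/mL = 5.565532 mL/hr
Volume infused so far = 5.565532 mL/hr × 6.1 hr = 33.94974 mL
Volume remaining = 87 − 33.94974 = 53.05026 mL
New rate:
Dose = 61.8 mcg/kg/min × 20.5 kg = 1266.9 mcg/min
1266.9 mcg/min × 60 min/hr = 76014 mcg/hr
Rate = 76014 mcg/hr ÷ 14586.21 mcg/mL = 5.211362 mL/hr
Time remaining = 53.05026 mL ÷ 5.211362 mL/hr = 10.17973 hr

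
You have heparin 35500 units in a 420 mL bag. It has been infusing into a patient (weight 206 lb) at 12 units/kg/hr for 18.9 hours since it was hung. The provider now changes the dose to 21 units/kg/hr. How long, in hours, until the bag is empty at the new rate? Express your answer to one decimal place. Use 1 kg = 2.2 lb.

Initial rate:
Weight = 206 lb ÷ 2.2 lb/kg = 93.63636 kg
Dose = 12 units/kg/hr × 93.63636 kg = 1123.636 units/hr
Concentration = 35500 units ÷ 420 mL = 84.52381 units/mL
Rate = 1123.636 units/hr ÷ 84.52381 units/mL = 13.29373 mL/hr
Volume infused so far = 13.29373 mL/hr × 18.9 hr = 251.2514 mL
Volume remaining = 420 − 251.2514 = 168.7486 mL
New rate:
Dose = 21 units/kg/hr × 93.63636 kg = 1966.364 units/hr
Rate = 1966.364 units/hr ÷ 84.52381 units/mL = 23.26402 mL/hr
Time remaining = 168.7486 mL ÷ 23.26402 mL/hr = 7.253629 hr

7.3 hours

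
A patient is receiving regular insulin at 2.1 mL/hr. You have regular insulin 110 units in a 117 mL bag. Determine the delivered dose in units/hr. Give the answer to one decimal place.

Concentration = 110 units ÷ 117 mL = 0.9401709 units/mL
Drug rate = 2.1 mL/hr × 0.9401709 units/mL = 1.974359 units/hr

2.0 units/hr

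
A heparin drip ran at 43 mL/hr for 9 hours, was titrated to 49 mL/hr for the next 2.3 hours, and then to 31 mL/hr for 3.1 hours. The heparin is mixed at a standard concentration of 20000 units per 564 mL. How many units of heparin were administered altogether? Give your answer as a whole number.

Concentration = 20000 units ÷ 564 mL = 35.46099 units/mL
Stage 1: 43 mL/hr × 9 hr = 387 mL → 387 mL × 35.46099 units/mL = 13723.4 units
Stage 2: 49 mL/hr × 2.3 hr = 112.7 mL → 112.7 mL × 35.46099 units/mL = 3996.454 units
Stage 3: 31 mL/hr × 3.1 hr = 96.1 mL → 96.1 mL × 35.46099 units/mL = 3407.801 units
Total = 13723.4 + 3996.454 + 3407.801 = 21127.66 units

21128 units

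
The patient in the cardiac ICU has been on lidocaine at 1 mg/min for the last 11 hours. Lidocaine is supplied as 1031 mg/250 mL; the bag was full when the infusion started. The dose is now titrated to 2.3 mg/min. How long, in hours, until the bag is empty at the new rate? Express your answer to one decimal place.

2.7 hours

Initial rate:
1 mg/min × 60 min/hr = 60 mg/hr
Concentration = 1031 mg ÷ 250 mL = 4.124 mg/mL
Rate = 60 mg/hr ÷ 4.124 mg/mL = 14.54898 mL/hr
Volume infused so far = 14.54898 mL/hr × 11 hr = 160.0388 mL
Volume remaining = 250 − 160.0388 = 89.9612 mL
New rate:
2.3 mg/min × 60 min/hr = 138 mg/hr
Rate = 138 mg/hr ÷ 4.124 mg/mL = 33.46266 mL/hr
Time remaining = 89.9612 mL ÷ 33.46266 mL/hr = 2.688406 hr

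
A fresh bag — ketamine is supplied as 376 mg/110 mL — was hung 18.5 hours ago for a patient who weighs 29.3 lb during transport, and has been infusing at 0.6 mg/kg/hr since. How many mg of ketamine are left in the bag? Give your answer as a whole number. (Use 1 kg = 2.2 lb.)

Weight = 29.3 lb ÷ 2.2 lb/kg = 13.31818 kg
Dose = 0.6 mg/kg/hr × 13.31818 kg = 7.990909 mg/hr
Concentration = 376 mg ÷ 110 mL = 3.418182 mg/mL
Rate = 7.990909 mg/hr ÷ 3.418182 mg/mL = 2.337766 mL/hr
Volume infused = 2.337766 mL/hr × 18.5 hr = 43.24867 mL
Volume remaining = 110 − 43.24867 = 66.75133 mL
Drug remaining = 66.75133 mL × 3.418182 mg/mL = 228.1682 mg

228 mg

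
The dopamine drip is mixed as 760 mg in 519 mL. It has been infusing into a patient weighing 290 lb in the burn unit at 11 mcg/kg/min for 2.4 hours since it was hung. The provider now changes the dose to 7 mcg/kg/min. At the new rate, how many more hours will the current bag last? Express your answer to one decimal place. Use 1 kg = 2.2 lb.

Initial rate:
Weight = 290 lb ÷ 2.2 lb/kg = 131.8182 kg
Dose = 11 mcg/kg/min × 131.8182 kg = 1450 mcg/min
1450 mcg/min × 60 min/hr = 87000 mcg/hr
Concentration = 760 mg ÷ 519 mL = 1.464355 mg/mL = 1464.355 mcg/mL
Rate = 87000 mcg/hr ÷ 1464.355 mcg/mL = 59.41184 mL/hr
Volume infused so far = 59.41184 mL/hr × 2.4 hr = 142.5884 mL
Volume remaining = 519 − 142.5884 = 376.4116 mL
New rate:
Dose = 7 mcg/kg/min × 131.8182 kg = 922.7273 mcg/min
922.7273 mcg/min × 60 min/hr = 55363.64 mcg/hr
Rate = 55363.64 mcg/hr ÷ 1464.355 mcg/mL = 37.80754 mL/hr
Time remaining = 376.4116 mL ÷ 37.80754 mL/hr = 9.955993 hr

10.0 hours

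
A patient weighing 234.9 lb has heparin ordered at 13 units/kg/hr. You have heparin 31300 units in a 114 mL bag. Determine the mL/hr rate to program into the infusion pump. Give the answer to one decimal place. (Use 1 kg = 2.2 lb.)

Weight = 234.9 lb ÷ 2.2 lb/kg = 106.7727 kg
Dose = 13 units/kg/hr × 106.7727 kg = 1388.045 units/hr
Concentration = 31300 units ÷ 114 mL = 274.5614 units/mL
Rate = 1388.045 units/hr ÷ 274.5614 units/mL = 5.055501 mL/hr

5.1 mL/hr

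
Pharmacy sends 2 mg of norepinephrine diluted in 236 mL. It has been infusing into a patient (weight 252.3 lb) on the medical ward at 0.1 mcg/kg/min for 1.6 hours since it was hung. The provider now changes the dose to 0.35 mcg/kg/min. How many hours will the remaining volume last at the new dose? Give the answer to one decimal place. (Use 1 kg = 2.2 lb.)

Initial rate:
Weight = 252.3 lb ÷ 2.2 lb/kg = 114.6818 kg
Dose = 0.1 mcg/kg/min × 114.6818 kg = 11.46818 mcg/min
11.46818 mcg/min × 60 min/hr = 688.0909 mcg/hr
Concentration = 2 mg ÷ 236 mL = 0.008474576 mg/mL = 8.474576 mcg/mL
Rate = 688.0909 mcg/hr ÷ 8.474576 mcg/mL = 81.19473 mL/hr
Volume infused so far = 81.19473 mL/hr × 1.6 hr = 129.9116 mL
Volume remaining = 236 − 129.9116 = 106.0884 mL
New rate:
Dose = 0.35 mcg/kg/min × 114.6818 kg = 40.13864 mcg/min
40.13864 mcg/min × 60 min/hr = 2408.318 mcg/hr
Rate = 2408.318 mcg/hr ÷ 8.474576 mcg/mL = 284.1815 mL/hr
Time remaining = 106.0884 mL ÷ 284.1815 mL/hr = 0.3733122 hr

0.4 hours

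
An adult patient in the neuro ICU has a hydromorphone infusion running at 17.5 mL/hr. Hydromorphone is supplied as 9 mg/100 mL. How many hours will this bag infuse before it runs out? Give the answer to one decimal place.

5.7 hours

Duration = 100 mL ÷ 17.5 mL/hr = 5.714286 hr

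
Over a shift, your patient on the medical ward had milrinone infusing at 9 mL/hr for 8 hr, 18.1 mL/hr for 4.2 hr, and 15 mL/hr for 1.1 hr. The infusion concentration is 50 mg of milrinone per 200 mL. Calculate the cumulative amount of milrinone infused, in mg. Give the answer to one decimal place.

41.1 mg

Concentration = 50 mg ÷ 200 mL = 0.25 mg/mL
Stage 1: 9 mL/hr × 8 hr = 72 mL → 72 mL × 0.25 mg/mL = 18 mg
Stage 2: 18.1 mL/hr × 4.2 hr = 76.02 mL → 76.02 mL × 0.25 mg/mL = 19.005 mg
Stage 3: 15 mL/hr × 1.1 hr = 16.5 mL → 16.5 mL × 0.25 mg/mL = 4.125 mg
Total = 18 + 19.005 + 4.125 = 41.13 mg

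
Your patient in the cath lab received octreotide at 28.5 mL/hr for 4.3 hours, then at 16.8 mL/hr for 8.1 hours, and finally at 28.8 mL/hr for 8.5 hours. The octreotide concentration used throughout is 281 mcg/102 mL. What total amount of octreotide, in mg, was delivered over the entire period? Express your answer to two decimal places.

Concentration = 281 mcg ÷ 102 mL = 2.754902 mcg/mL
Stage 1: 28.5 mL/hr × 4.3 hr = 122.55 mL → 122.55 mL × 2.754902 mcg/mL = 337.6132 mcg
Stage 2: 16.8 mL/hr × 8.1 hr = 136.08 mL → 136.08 mL × 2.754902 mcg/mL = 374.8871 mcg
Stage 3: 28.8 mL/hr × 8.5 hr = 244.8 mL → 244.8 mL × 2.754902 mcg/mL = 674.4 mcg
Total = 337.6132 + 374.8871 + 674.4 = 1386.9 mcg = 1.3869 mg

1.39 mg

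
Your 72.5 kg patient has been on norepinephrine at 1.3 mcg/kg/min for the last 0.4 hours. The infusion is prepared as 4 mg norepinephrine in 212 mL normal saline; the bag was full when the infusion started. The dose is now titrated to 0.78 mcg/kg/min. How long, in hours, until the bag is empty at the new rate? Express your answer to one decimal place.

Initial rate:
Dose = 1.3 mcg/kg/min × 72.5 kg = 94.25 mcg/min
94.25 mcg/min × 60 min/hr = 5655 mcg/hr
Concentration = 4 mg ÷ 212 mL = 0.01886792 mg/mL = 18.86792 mcg/mL
Rate = 5655 mcg/hr ÷ 18.86792 mcg/mL = 299.715 mL/hr
Volume infused so far = 299.715 mL/hr × 0.4 hr = 119.886 mL
Volume remaining = 212 − 119.886 = 92.114 mL
New rate:
Dose = 0.78 mcg/kg/min × 72.5 kg = 56.55 mcg/min
56.55 mcg/min × 60 min/hr = 3393 mcg/hr
Rate = 3393 mcg/hr ÷ 18.86792 mcg/mL = 179.829 mL/hr
Time remaining = 92.114 mL ÷ 179.829 mL/hr = 0.5122311 hr

0.5 hours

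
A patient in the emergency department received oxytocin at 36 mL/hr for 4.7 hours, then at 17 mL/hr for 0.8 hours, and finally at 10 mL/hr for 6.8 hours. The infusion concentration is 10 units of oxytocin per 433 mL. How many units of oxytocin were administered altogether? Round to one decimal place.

5.8 units

Concentration = 10 units ÷ 433 mL = 0.02309469 units/mL
Stage 1: 36 mL/hr × 4.7 hr = 169.2 mL → 169.2 mL × 0.02309469 units/mL = 3.907621 units
Stage 2: 17 mL/hr × 0.8 hr = 13.6 mL → 13.6 mL × 0.02309469 units/mL = 0.3140878 units
Stage 3: 10 mL/hr × 6.8 hr = 68 mL → 68 mL × 0.02309469 units/mL = 1.570439 units
Total = 3.907621 + 0.3140878 + 1.570439 = 5.792148 units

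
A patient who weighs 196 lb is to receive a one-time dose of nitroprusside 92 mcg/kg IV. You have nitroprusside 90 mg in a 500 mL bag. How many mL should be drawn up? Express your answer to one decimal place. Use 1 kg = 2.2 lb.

Weight = 196 lb ÷ 2.2 lb/kg = 89.09091 kg
Dose = 92 mcg/kg × 89.09091 kg = 8196.364 mcg
Concentration = 90 mg ÷ 500 mL = 0.18 mg/mL = 180 mcg/mL
Volume = 8196.364 mcg ÷ 180 mcg/mL = 45.53535 mL

45.5 mL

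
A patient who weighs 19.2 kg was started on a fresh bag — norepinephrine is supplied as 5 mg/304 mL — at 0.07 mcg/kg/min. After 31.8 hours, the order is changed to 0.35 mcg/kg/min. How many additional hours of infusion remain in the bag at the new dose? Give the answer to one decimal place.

6.0 hours

Initial rate:
Dose = 0.07 mcg/kg/min × 19.2 kg = 1.344 mcg/min
1.344 mcg/min × 60 min/hr = 80.64 mcg/hr
Concentration = 5 mg ÷ 304 mL = 0.01644737 mg/mL = 16.44737 mcg/mL
Rate = 80.64 mcg/hr ÷ 16.44737 mcg/mL = 4.902912 mL/hr
Volume infused so far = 4.902912 mL/hr × 31.8 hr = 155.9126 mL
Volume remaining = 304 − 155.9126 = 148.0874 mL
New rate:
Dose = 0.35 mcg/kg/min × 19.2 kg = 6.72 mcg/min
6.72 mcg/min × 60 min/hr = 403.2 mcg/hr
Rate = 403.2 mcg/hr ÷ 16.44737 mcg/mL = 24.51456 mL/hr
Time remaining = 148.0874 mL ÷ 24.51456 mL/hr = 6.040794 hr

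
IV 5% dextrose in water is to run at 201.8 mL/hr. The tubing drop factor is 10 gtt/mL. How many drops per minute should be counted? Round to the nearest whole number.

201.8 mL/hr ÷ 60 min/hr = 3.363333 mL/min
3.363333 mL/min × 10 gtt/mL = 33.63333 gtt/min

34 gtt/min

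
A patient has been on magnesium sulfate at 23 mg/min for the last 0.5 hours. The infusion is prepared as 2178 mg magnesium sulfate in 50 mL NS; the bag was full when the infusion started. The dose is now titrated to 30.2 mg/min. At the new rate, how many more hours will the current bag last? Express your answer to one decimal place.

Initial rate:
23 mg/min × 60 min/hr = 1380 mg/hr
Concentration = 2178 mg ÷ 50 mL = 43.56 mg/mL
Rate = 1380 mg/hr ÷ 43.56 mg/mL = 31.68044 mL/hr
Volume infused so far = 31.68044 mL/hr × 0.5 hr = 15.84022 mL
Volume remaining = 50 − 15.84022 = 34.15978 mL
New rate:
30.2 mg/min × 60 min/hr = 1812 mg/hr
Rate = 1812 mg/hr ÷ 43.56 mg/mL = 41.5978 mL/hr
Time remaining = 34.15978 mL ÷ 41.5978 mL/hr = 0.8211921 hr

0.8 hours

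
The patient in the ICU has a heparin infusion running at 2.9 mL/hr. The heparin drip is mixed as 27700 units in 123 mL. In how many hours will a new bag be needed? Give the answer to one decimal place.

Duration = 123 mL ÷ 2.9 mL/hr = 42.41379 hr

42.4 hours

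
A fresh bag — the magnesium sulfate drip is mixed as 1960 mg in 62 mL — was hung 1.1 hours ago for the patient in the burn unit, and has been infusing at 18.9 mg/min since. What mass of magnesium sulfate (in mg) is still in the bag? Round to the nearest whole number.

18.9 mg/min × 60 min/hr = 1134 mg/hr
Concentration = 1960 mg ÷ 62 mL = 31.6129 mg/mL
Rate = 1134 mg/hr ÷ 31.6129 mg/mL = 35.87143 mL/hr
Volume infused = 35.87143 mL/hr × 1.1 hr = 39.45857 mL
Volume remaining = 62 − 39.45857 = 22.54143 mL
Drug remaining = 22.54143 mL × 31.6129 mg/mL = 712.6 mg

713 mg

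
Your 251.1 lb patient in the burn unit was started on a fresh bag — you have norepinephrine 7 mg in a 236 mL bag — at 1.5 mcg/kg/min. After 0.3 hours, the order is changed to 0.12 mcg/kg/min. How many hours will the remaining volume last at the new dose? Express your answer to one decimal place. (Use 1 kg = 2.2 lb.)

4.8 hours

Initial rate:
Weight = 251.1 lb ÷ 2.2 lb/kg = 114.1364 kg
Dose = 1.5 mcg/kg/min × 114.1364 kg = 171.2045 mcg/min
171.2045 mcg/min × 60 min/hr = 10272.27 mcg/hr
Concentration = 7 mg ÷ 236 mL = 0.02966102 mg/mL = 29.66102 mcg/mL
Rate = 10272.27 mcg/hr ÷ 29.66102 mcg/mL = 346.3223 mL/hr
Volume infused so far = 346.3223 mL/hr × 0.3 hr = 103.8967 mL
Volume remaining = 236 − 103.8967 = 132.1033 mL
New rate:
Dose = 0.12 mcg/kg/min × 114.1364 kg = 13.69636 mcg/min
13.69636 mcg/min × 60 min/hr = 821.7818 mcg/hr
Rate = 821.7818 mcg/hr ÷ 29.66102 mcg/mL = 27.70579 mL/hr
Time remaining = 132.1033 mL ÷ 27.70579 mL/hr = 4.768076 hr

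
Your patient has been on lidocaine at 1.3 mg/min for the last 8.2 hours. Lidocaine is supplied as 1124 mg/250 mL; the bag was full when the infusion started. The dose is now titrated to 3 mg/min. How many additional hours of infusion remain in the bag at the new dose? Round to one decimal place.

2.7 hours

Initial rate:
1.3 mg/min × 60 min/hr = 78 mg/hr
Concentration = 1124 mg ÷ 250 mL = 4.496 mg/mL
Rate = 78 mg/hr ÷ 4.496 mg/mL = 17.34875 mL/hr
Volume infused so far = 17.34875 mL/hr × 8.2 hr = 142.2598 mL
Volume remaining = 250 − 142.2598 = 107.7402 mL
New rate:
3 mg/min × 60 min/hr = 180 mg/hr
Rate = 180 mg/hr ÷ 4.496 mg/mL = 40.03559 mL/hr
Time remaining = 107.7402 mL ÷ 40.03559 mL/hr = 2.691111 hr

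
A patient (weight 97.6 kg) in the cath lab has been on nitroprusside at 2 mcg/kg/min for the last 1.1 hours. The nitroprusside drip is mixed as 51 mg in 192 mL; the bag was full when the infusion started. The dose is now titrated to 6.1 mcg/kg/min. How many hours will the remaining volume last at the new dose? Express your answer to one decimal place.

Initial rate:
Dose = 2 mcg/kg/min × 97.6 kg = 195.2 mcg/min
195.2 mcg/min × 60 min/hr = 11712 mcg/hr
Concentration = 51 mg ÷ 192 mL = 0.265625 mg/mL = 265.625 mcg/mL
Rate = 11712 mcg/hr ÷ 265.625 mcg/mL = 44.09224 mL/hr
Volume infused so far = 44.09224 mL/hr × 1.1 hr = 48.50146 mL
Volume remaining = 192 − 48.50146 = 143.4985 mL
New rate:
Dose = 6.1 mcg/kg/min × 97.6 kg = 595.36 mcg/min
595.36 mcg/min × 60 min/hr = 35721.6 mcg/hr
Rate = 35721.6 mcg/hr ÷ 265.625 mcg/mL = 134.4813 mL/hr
Time remaining = 143.4985 mL ÷ 134.4813 mL/hr = 1.067052 hr

1.1 hours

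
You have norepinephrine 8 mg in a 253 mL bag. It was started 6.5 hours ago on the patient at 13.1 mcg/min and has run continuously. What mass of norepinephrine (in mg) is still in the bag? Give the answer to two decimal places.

2.89 mg

13.1 mcg/min × 60 min/hr = 786 mcg/hr
Concentration = 8 mg ÷ 253 mL = 0.03162055 mg/mL = 31.62055 mcg/mL
Rate = 786 mcg/hr ÷ 31.62055 mcg/mL = 24.85725 mL/hr
Volume infused = 24.85725 mL/hr × 6.5 hr = 161.5721 mL
Volume remaining = 253 − 161.5721 = 91.42788 mL
Drug remaining = 91.42788 mL × 31.62055 mcg/mL = 2891 mcg = 2.891 mg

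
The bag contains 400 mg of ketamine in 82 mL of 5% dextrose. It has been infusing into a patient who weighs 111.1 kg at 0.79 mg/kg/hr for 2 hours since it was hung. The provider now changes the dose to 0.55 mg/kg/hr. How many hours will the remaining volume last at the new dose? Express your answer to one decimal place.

3.7 hours

Initial rate:
Dose = 0.79 mg/kg/hr × 111.1 kg = 87.769 mg/hr
Concentration = 400 mg ÷ 82 mL = 4.878049 mg/mL
Rate = 87.769 mg/hr ÷ 4.878049 mg/mL = 17.99265 mL/hr
Volume infused so far = 17.99265 mL/hr × 2 hr = 35.98529 mL
Volume remaining = 82 − 35.98529 = 46.01471 mL
New rate:
Dose = 0.55 mg/kg/hr × 111.1 kg = 61.105 mg/hr
Rate = 61.105 mg/hr ÷ 4.878049 mg/mL = 12.52653 mL/hr
Time remaining = 46.01471 mL ÷ 12.52653 mL/hr = 3.673382 hr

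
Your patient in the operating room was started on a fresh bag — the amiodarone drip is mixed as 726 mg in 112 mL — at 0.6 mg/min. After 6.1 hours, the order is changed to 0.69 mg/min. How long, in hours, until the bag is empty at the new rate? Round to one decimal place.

12.2 hours

Initial rate:
0.6 mg/min × 60 min/hr = 36 mg/hr
Concentration = 726 mg ÷ 112 mL = 6.482143 mg/mL
Rate = 36 mg/hr ÷ 6.482143 mg/mL = 5.553719 mL/hr
Volume infused so far = 5.553719 mL/hr × 6.1 hr = 33.87769 mL
Volume remaining = 112 − 33.87769 = 78.12231 mL
New rate:
0.69 mg/min × 60 min/hr = 41.4 mg/hr
Rate = 41.4 mg/hr ÷ 6.482143 mg/mL = 6.386777 mL/hr
Time remaining = 78.12231 mL ÷ 6.386777 mL/hr = 12.23188 hr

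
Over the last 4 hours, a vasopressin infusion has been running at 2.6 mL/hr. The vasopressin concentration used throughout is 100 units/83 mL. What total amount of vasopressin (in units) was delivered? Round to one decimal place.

12.5 units

Concentration = 100 units ÷ 83 mL = 1.204819 units/mL
Drug rate = 2.6 mL/hr × 1.204819 units/mL = 3.13253 units/hr
Total = 3.13253 units/hr × 4 hr = 12.53012 units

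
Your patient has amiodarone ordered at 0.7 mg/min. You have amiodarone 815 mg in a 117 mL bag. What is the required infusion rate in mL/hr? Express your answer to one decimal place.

0.7 mg/min × 60 min/hr = 42 mg/hr
Concentration = 815 mg ÷ 117 mL = 6.965812 mg/mL
Rate = 42 mg/hr ÷ 6.965812 mg/mL = 6.029448 mL/hr

6.0 mL/hr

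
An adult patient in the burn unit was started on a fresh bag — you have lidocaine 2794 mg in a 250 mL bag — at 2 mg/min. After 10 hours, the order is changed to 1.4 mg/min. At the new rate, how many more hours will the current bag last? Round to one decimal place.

19.0 hours

Initial rate:
2 mg/min × 60 min/hr = 120 mg/hr
Concentration = 2794 mg ÷ 250 mL = 11.176 mg/mL
Rate = 120 mg/hr ÷ 11.176 mg/mL = 10.73729 mL/hr
Volume infused so far = 10.73729 mL/hr × 10 hr = 107.3729 mL
Volume remaining = 250 − 107.3729 = 142.6271 mL
New rate:
1.4 mg/min × 60 min/hr = 84 mg/hr
Rate = 84 mg/hr ÷ 11.176 mg/mL = 7.516106 mL/hr
Time remaining = 142.6271 mL ÷ 7.516106 mL/hr = 18.97619 hr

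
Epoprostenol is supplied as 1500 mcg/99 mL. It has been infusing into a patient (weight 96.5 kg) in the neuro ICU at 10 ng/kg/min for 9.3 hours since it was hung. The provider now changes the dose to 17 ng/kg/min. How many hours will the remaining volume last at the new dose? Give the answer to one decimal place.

Initial rate:
Dose = 10 ng/kg/min × 96.5 kg = 965 ng/min
965 ng/min × 60 min/hr = 57900 ng/hr
Concentration = 1500 mcg ÷ 99 mL = 15.15152 mcg/mL = 15151.52 ng/mL
Rate = 57900 ng/hr ÷ 15151.52 ng/mL = 3.8214 mL/hr
Volume infused so far = 3.8214 mL/hr × 9.3 hr = 35.53902 mL
Volume remaining = 99 − 35.53902 = 63.46098 mL
New rate:
Dose = 17 ng/kg/min × 96.5 kg = 1640.5 ng/min
1640.5 ng/min × 60 min/hr = 98430 ng/hr
Rate = 98430 ng/hr ÷ 15151.52 ng/mL = 6.49638 mL/hr
Time remaining = 63.46098 mL ÷ 6.49638 mL/hr = 9.768668 hr

9.8 hours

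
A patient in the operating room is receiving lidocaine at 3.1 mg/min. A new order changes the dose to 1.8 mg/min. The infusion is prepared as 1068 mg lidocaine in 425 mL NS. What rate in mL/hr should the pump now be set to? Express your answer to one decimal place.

43.0 mL/hr

1.8 mg/min × 60 min/hr = 108 mg/hr
Concentration = 1068 mg ÷ 425 mL = 2.512941 mg/mL
Rate = 108 mg/hr ÷ 2.512941 mg/mL = 42.97753 mL/hr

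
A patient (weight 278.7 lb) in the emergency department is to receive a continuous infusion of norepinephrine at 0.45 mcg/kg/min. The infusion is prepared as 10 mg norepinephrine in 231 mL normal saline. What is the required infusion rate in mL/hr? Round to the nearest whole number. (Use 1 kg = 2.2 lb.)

Weight = 278.7 lb ÷ 2.2 lb/kg = 126.6818 kg
Dose = 0.45 mcg/kg/min × 126.6818 kg = 57.00682 mcg/min
57.00682 mcg/min × 60 min/hr = 3420.409 mcg/hr
Concentration = 10 mg ÷ 231 mL = 0.04329004 mg/mL = 43.29004 mcg/mL
Rate = 3420.409 mcg/hr ÷ 43.29004 mcg/mL = 79.01145 mL/hr

79 mL/hr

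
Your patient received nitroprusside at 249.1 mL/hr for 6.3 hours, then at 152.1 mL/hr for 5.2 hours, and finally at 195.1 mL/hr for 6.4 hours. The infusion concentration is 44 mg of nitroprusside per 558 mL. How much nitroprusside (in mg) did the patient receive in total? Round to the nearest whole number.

Concentration = 44 mg ÷ 558 mL = 0.07885305 mg/mL
Stage 1: 249.1 mL/hr × 6.3 hr = 1569.33 mL → 1569.33 mL × 0.07885305 mg/mL = 123.7465 mg
Stage 2: 152.1 mL/hr × 5.2 hr = 790.92 mL → 790.92 mL × 0.07885305 mg/mL = 62.36645 mg
Stage 3: 195.1 mL/hr × 6.4 hr = 1248.64 mL → 1248.64 mL × 0.07885305 mg/mL = 98.45907 mg
Total = 123.7465 + 62.36645 + 98.45907 = 284.572 mg

285 mg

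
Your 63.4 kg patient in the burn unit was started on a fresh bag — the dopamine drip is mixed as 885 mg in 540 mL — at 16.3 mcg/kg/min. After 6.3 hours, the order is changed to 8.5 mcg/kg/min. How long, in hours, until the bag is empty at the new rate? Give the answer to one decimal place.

15.3 hours

Initial rate:
Dose = 16.3 mcg/kg/min × 63.4 kg = 1033.42 mcg/min
1033.42 mcg/min × 60 min/hr = 62005.2 mcg/hr
Concentration = 885 mg ÷ 540 mL = 1.638889 mg/mL = 1638.889 mcg/mL
Rate = 62005.2 mcg/hr ÷ 1638.889 mcg/mL = 37.83368 mL/hr
Volume infused so far = 37.83368 mL/hr × 6.3 hr = 238.3522 mL
Volume remaining = 540 − 238.3522 = 301.6478 mL
New rate:
Dose = 8.5 mcg/kg/min × 63.4 kg = 538.9 mcg/min
538.9 mcg/min × 60 min/hr = 32334 mcg/hr
Rate = 32334 mcg/hr ÷ 1638.889 mcg/mL = 19.72922 mL/hr
Time remaining = 301.6478 mL ÷ 19.72922 mL/hr = 15.28939 hr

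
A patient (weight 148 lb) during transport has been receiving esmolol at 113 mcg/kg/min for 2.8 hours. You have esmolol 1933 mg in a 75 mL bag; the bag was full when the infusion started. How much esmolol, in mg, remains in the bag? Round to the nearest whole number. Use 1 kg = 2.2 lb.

Weight = 148 lb ÷ 2.2 lb/kg = 67.27273 kg
Dose = 113 mcg/kg/min × 67.27273 kg = 7601.818 mcg/min
7601.818 mcg/min × 60 min/hr = 456109.1 mcg/hr
Concentration = 1933 mg ÷ 75 mL = 25.77333 mg/mL = 25773.33 mcg/mL
Rate = 456109.1 mcg/hr ÷ 25773.33 mcg/mL = 17.69694 mL/hr
Volume infused = 17.69694 mL/hr × 2.8 hr = 49.55143 mL
Volume remaining = 75 − 49.55143 = 25.44857 mL
Drug remaining = 25.44857 mL × 25773.33 mcg/mL = 655894.5 mcg = 655.8945 mg

656 mg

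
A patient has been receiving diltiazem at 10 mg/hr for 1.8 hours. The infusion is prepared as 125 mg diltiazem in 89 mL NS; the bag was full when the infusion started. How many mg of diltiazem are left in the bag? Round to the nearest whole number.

107 mg

Concentration = 125 mg ÷ 89 mL = 1.404494 mg/mL
Rate = 10 mg/hr ÷ 1.404494 mg/mL = 7.12 mL/hr
Volume infused = 7.12 mL/hr × 1.8 hr = 12.816 mL
Volume remaining = 89 − 12.816 = 76.184 mL
Drug remaining = 76.184 mL × 1.404494 mg/mL = 107 mg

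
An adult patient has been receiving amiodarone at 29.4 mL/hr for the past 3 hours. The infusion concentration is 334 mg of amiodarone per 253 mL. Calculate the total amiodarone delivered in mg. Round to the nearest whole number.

116 mg

Concentration = 334 mg ÷ 253 mL = 1.320158 mg/mL
Drug rate = 29.4 mL/hr × 1.320158 mg/mL = 38.81265 mg/hr
Total = 38.81265 mg/hr × 3 hr = 116.4379 mg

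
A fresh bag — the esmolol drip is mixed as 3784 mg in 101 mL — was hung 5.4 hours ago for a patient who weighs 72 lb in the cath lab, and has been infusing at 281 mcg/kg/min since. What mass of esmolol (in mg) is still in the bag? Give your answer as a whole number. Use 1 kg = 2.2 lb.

804 mg

Weight = 72 lb ÷ 2.2 lb/kg = 32.72727 kg
Dose = 281 mcg/kg/min × 32.72727 kg = 9196.364 mcg/min
9196.364 mcg/min × 60 min/hr = 551781.8 mcg/hr
Concentration = 3784 mg ÷ 101 mL = 37.46535 mg/mL = 37465.35 mcg/mL
Rate = 551781.8 mcg/hr ÷ 37465.35 mcg/mL = 14.72779 mL/hr
Volume infused = 14.72779 mL/hr × 5.4 hr = 79.53007 mL
Volume remaining = 101 − 79.53007 = 21.46993 mL
Drug remaining = 21.46993 mL × 37465.35 mcg/mL = 804378.2 mcg = 804.3782 mg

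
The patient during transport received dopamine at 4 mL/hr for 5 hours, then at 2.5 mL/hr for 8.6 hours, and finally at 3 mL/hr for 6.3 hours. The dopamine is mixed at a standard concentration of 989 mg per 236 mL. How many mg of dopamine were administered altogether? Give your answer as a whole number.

Concentration = 989 mg ÷ 236 mL = 4.190678 mg/mL
Stage 1: 4 mL/hr × 5 hr = 20 mL → 20 mL × 4.190678 mg/mL = 83.81356 mg
Stage 2: 2.5 mL/hr × 8.6 hr = 21.5 mL → 21.5 mL × 4.190678 mg/mL = 90.09958 mg
Stage 3: 3 mL/hr × 6.3 hr = 18.9 mL → 18.9 mL × 4.190678 mg/mL = 79.20381 mg
Total = 83.81356 + 90.09958 + 79.20381 = 253.1169 mg

253 mg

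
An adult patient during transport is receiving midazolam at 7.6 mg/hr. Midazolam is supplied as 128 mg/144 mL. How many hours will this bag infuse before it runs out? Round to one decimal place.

Concentration = 128 mg ÷ 144 mL = 0.8888889 mg/mL
Rate = 7.6 mg/hr ÷ 0.8888889 mg/mL = 8.55 mL/hr
Duration = 144 mL ÷ 8.55 mL/hr = 16.84211 hr

16.8 hours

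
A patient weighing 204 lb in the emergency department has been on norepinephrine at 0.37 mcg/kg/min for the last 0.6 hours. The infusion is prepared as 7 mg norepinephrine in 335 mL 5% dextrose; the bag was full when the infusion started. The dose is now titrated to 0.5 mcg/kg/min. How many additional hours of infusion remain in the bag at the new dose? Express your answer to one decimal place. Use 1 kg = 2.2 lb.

2.1 hours

Initial rate:
Weight = 204 lb ÷ 2.2 lb/kg = 92.72727 kg
Dose = 0.37 mcg/kg/min × 92.72727 kg = 34.30909 mcg/min
34.30909 mcg/min × 60 min/hr = 2058.545 mcg/hr
Concentration = 7 mg ÷ 335 mL = 0.02089552 mg/mL = 20.89552 mcg/mL
Rate = 2058.545 mcg/hr ÷ 20.89552 mcg/mL = 98.5161 mL/hr
Volume infused so far = 98.5161 mL/hr × 0.6 hr = 59.10966 mL
Volume remaining = 335 − 59.10966 = 275.8903 mL
New rate:
Dose = 0.5 mcg/kg/min × 92.72727 kg = 46.36364 mcg/min
46.36364 mcg/min × 60 min/hr = 2781.818 mcg/hr
Rate = 2781.818 mcg/hr ÷ 20.89552 mcg/mL = 133.1299 mL/hr
Time remaining = 275.8903 mL ÷ 133.1299 mL/hr = 2.07234 hr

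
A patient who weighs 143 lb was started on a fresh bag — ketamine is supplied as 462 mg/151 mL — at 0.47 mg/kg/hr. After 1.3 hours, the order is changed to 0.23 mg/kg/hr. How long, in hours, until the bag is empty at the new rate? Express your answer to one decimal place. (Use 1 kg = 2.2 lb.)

28.2 hours

Initial rate:
Weight = 143 lb ÷ 2.2 lb/kg = 65 kg
Dose = 0.47 mg/kg/hr × 65 kg = 30.55 mg/hr
Concentration = 462 mg ÷ 151 mL = 3.059603 mg/mL
Rate = 30.55 mg/hr ÷ 3.059603 mg/mL = 9.984957 mL/hr
Volume infused so far = 9.984957 mL/hr × 1.3 hr = 12.98044 mL
Volume remaining = 151 − 12.98044 = 138.0196 mL
New rate:
Dose = 0.23 mg/kg/hr × 65 kg = 14.95 mg/hr
Rate = 14.95 mg/hr ÷ 3.059603 mg/mL = 4.886255 mL/hr
Time remaining = 138.0196 mL ÷ 4.886255 mL/hr = 28.24649 hr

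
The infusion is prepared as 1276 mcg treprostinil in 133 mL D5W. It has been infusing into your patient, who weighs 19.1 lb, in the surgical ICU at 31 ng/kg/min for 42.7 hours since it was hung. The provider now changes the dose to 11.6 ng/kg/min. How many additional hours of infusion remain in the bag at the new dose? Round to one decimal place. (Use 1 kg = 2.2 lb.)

97.1 hours

Initial rate:
Weight = 19.1 lb ÷ 2.2 lb/kg = 8.681818 kg
Dose = 31 ng/kg/min × 8.681818 kg = 269.1364 ng/min
269.1364 ng/min × 60 min/hr = 16148.18 ng/hr
Concentration = 1276 mcg ÷ 133 mL = 9.593985 mcg/mL = 9593.985 ng/mL
Rate = 16148.18 ng/hr ÷ 9593.985 ng/mL = 1.683157 mL/hr
Volume infused so far = 1.683157 mL/hr × 42.7 hr = 71.8708 mL
Volume remaining = 133 − 71.8708 = 61.1292 mL
New rate:
Dose = 11.6 ng/kg/min × 8.681818 kg = 100.7091 ng/min
100.7091 ng/min × 60 min/hr = 6042.545 ng/hr
Rate = 6042.545 ng/hr ÷ 9593.985 ng/mL = 0.6298264 mL/hr
Time remaining = 61.1292 mL ÷ 0.6298264 mL/hr = 97.05722 hr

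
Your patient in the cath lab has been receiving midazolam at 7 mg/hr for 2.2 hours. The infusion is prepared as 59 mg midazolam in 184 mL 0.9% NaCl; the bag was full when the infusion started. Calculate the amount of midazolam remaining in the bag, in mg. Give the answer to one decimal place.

43.6 mg

Concentration = 59 mg ÷ 184 mL = 0.3206522 mg/mL
Rate = 7 mg/hr ÷ 0.3206522 mg/mL = 21.83051 mL/hr
Volume infused = 21.83051 mL/hr × 2.2 hr = 48.02712 mL
Volume remaining = 184 − 48.02712 = 135.9729 mL
Drug remaining = 135.9729 mL × 0.3206522 mg/mL = 43.6 mg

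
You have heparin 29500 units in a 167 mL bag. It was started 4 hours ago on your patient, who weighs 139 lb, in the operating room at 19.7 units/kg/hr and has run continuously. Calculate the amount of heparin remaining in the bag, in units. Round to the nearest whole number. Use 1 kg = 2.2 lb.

24521 units

Weight = 139 lb ÷ 2.2 lb/kg = 63.18182 kg
Dose = 19.7 units/kg/hr × 63.18182 kg = 1244.682 units/hr
Concentration = 29500 units ÷ 167 mL = 176.6467 units/mL
Rate = 1244.682 units/hr ÷ 176.6467 units/mL = 7.046165 mL/hr
Volume infused = 7.046165 mL/hr × 4 hr = 28.18466 mL
Volume remaining = 167 − 28.18466 = 138.8153 mL
Drug remaining = 138.8153 mL × 176.6467 units/mL = 24521.27 units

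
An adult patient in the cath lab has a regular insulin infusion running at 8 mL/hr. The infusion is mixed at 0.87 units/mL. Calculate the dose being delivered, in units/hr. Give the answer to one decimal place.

Drug rate = 8 mL/hr × 0.87 units/mL = 6.96 units/hr

7.0 units/hr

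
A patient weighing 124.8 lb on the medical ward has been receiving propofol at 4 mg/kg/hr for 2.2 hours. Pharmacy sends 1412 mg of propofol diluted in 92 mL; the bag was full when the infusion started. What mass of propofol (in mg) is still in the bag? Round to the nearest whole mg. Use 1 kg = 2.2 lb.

Weight = 124.8 lb ÷ 2.2 lb/kg = 56.72727 kg
Dose = 4 mg/kg/hr × 56.72727 kg = 226.9091 mg/hr
Concentration = 1412 mg ÷ 92 mL = 15.34783 mg/mL
Rate = 226.9091 mg/hr ÷ 15.34783 mg/mL = 14.78445 mL/hr
Volume infused = 14.78445 mL/hr × 2.2 hr = 32.52578 mL
Volume remaining = 92 − 32.52578 = 59.47422 mL
Drug remaining = 59.47422 mL × 15.34783 mg/mL = 912.8 mg

913 mg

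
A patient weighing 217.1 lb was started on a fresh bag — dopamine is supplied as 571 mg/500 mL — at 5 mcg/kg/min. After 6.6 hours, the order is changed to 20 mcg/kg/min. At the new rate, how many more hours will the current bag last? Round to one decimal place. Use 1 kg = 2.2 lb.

Initial rate:
Weight = 217.1 lb ÷ 2.2 lb/kg = 98.68182 kg
Dose = 5 mcg/kg/min × 98.68182 kg = 493.4091 mcg/min
493.4091 mcg/min × 60 min/hr = 29604.55 mcg/hr
Concentration = 571 mg ÷ 500 mL = 1.142 mg/mL = 1142 mcg/mL
Rate = 29604.55 mcg/hr ÷ 1142 mcg/mL = 25.92342 mL/hr
Volume infused so far = 25.92342 mL/hr × 6.6 hr = 171.0946 mL
Volume remaining = 500 − 171.0946 = 328.9054 mL
New rate:
Dose = 20 mcg/kg/min × 98.68182 kg = 1973.636 mcg/min
1973.636 mcg/min × 60 min/hr = 118418.2 mcg/hr
Rate = 118418.2 mcg/hr ÷ 1142 mcg/mL = 103.6937 mL/hr
Time remaining = 328.9054 mL ÷ 103.6937 mL/hr = 3.171895 hr

3.2 hours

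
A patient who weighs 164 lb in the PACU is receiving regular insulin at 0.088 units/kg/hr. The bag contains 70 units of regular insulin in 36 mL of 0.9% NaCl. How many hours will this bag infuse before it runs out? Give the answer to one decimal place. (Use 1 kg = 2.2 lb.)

10.7 hours

Weight = 164 lb ÷ 2.2 lb/kg = 74.54545 kg
Dose = 0.088 units/kg/hr × 74.54545 kg = 6.56 units/hr
Concentration = 70 units ÷ 36 mL = 1.944444 units/mL
Rate = 6.56 units/hr ÷ 1.944444 units/mL = 3.373714 mL/hr
Duration = 36 mL ÷ 3.373714 mL/hr = 10.67073 hr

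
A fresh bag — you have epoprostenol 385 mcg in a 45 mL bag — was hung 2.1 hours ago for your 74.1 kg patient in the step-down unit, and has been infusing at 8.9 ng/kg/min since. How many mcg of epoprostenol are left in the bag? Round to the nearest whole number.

Dose = 8.9 ng/kg/min × 74.1 kg = 659.49 ng/min
659.49 ng/min × 60 min/hr = 39569.4 ng/hr
Concentration = 385 mcg ÷ 45 mL = 8.555556 mcg/mL = 8555.556 ng/mL
Rate = 39569.4 ng/hr ÷ 8555.556 ng/mL = 4.624995 mL/hr
Volume infused = 4.624995 mL/hr × 2.1 hr = 9.712489 mL
Volume remaining = 45 − 9.712489 = 35.28751 mL
Drug remaining = 35.28751 mL × 8555.556 ng/mL = 301904.3 ng = 301.9043 mcg

302 mcg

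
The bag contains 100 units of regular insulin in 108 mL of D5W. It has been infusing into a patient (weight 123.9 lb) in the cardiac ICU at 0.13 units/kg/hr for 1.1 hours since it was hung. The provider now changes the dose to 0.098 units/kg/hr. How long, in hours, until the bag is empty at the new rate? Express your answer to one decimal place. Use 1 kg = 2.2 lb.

16.7 hours

Initial rate:
Weight = 123.9 lb ÷ 2.2 lb/kg = 56.31818 kg
Dose = 0.13 units/kg/hr × 56.31818 kg = 7.321364 units/hr
Concentration = 100 units ÷ 108 mL = 0.9259259 units/mL
Rate = 7.321364 units/hr ÷ 0.9259259 units/mL = 7.907073 mL/hr
Volume infused so far = 7.907073 mL/hr × 1.1 hr = 8.69778 mL
Volume remaining = 108 − 8.69778 = 99.30222 mL
New rate:
Dose = 0.098 units/kg/hr × 56.31818 kg = 5.519182 units/hr
Rate = 5.519182 units/hr ÷ 0.9259259 units/mL = 5.960716 mL/hr
Time remaining = 99.30222 mL ÷ 5.960716 mL/hr = 16.65944 hr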